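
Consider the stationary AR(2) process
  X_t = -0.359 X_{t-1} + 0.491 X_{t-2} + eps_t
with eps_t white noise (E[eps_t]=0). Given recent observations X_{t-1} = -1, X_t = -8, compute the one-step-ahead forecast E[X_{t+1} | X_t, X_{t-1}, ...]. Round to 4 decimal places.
E[X_{t+1} \mid \mathcal F_t] = 2.3810

For an AR(p) model X_t = c + sum_i phi_i X_{t-i} + eps_t, the
one-step-ahead conditional mean is
  E[X_{t+1} | X_t, ...] = c + sum_i phi_i X_{t+1-i}.
Substitute known values:
  E[X_{t+1} | ...] = (-0.359) * (-8) + (0.491) * (-1)
                   = 2.3810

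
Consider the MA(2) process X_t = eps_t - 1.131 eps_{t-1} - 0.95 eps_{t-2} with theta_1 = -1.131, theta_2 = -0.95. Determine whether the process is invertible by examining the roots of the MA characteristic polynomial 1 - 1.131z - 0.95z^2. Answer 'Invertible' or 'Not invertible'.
\text{Not invertible}

The MA(q) characteristic polynomial is P(z) = 1 - 1.131z - 0.95z^2.
Invertibility requires all roots to lie outside the unit circle, i.e. |z| > 1 for every root.
Set 1 + (-1.131) z + (-0.95) z^2 = 0, i.e. a z^2 + b z + c = 0 with a = -0.95, b = -1.131, c = 1.
Discriminant D = b^2 - 4ac = (-1.131)^2 - 4*(-0.95)*1 = 1.279161 - (-3.8) = 5.079161.
D >= 0, so the roots are real: z = (-b +/- sqrt(D)) / (2a) = (1.131 +/- 2.253699) / (-1.9).
  z_1 = (1.131 + 2.253699) / (-1.9) = -1.7814,   |z_1| = 1.7814.
  z_2 = (1.131 - 2.253699) / (-1.9) = 0.5909,   |z_2| = 0.5909.
Moduli of all roots: 1.7814, 0.5909.
All moduli strictly greater than 1? No.
Verdict: Not invertible.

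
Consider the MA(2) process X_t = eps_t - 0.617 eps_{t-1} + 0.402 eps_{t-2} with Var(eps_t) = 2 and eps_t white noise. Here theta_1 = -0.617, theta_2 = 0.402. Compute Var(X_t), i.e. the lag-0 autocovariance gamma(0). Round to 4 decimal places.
\gamma(0) = 3.0846

For an MA(q) process X_t = eps_t + sum_i theta_i eps_{t-i} with
Var(eps_t) = sigma^2, the variance is
  gamma(0) = sigma^2 * (1 + sum_i theta_i^2).
  sum_i theta_i^2 = (-0.617)^2 + (0.402)^2 = 0.380689 + 0.161604 = 0.542293.
  gamma(0) = 2 * (1 + 0.542293) = 2 * 1.542293 = 3.084586, which rounds to 3.0846.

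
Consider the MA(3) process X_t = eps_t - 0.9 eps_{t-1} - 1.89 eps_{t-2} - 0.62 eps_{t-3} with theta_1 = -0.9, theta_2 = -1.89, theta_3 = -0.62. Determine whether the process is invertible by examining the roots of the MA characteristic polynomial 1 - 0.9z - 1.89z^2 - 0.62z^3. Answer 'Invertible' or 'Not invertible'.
\text{Not invertible}

The MA(q) characteristic polynomial is P(z) = 1 - 0.9z - 1.89z^2 - 0.62z^3.
Invertibility requires all roots to lie outside the unit circle, i.e. |z| > 1 for every root.
Degree 3: look for a simple real root z0 first, then factor out (1 - z/z0) and solve the remaining quadratic.
Testing z0 = 0.5: P(0.5) = 1 + (-0.9)(0.5) + (-1.89)(0.5)^2 + (-0.62)(0.5)^3
  = 1 + (-0.45) + (-0.4725) + (-0.0775) = 0.  So z_0 = 0.5 is a root, |z_0| = 0.5.
Divide out the factor (1 - 2 z) = (1 - z/z0) (since 1/z0 = 2):
  P(z) = (1 - 2 z)(1 + (1.1) z + (0.31) z^2)
  [check: z-coef 1.1 - (2) = -0.9; z^2-coef 0.31 - (2)(1.1) = -1.89; z^3-coef -(2)(0.31) = -0.62.]
Remaining roots from the quadratic factor 1 + (1.1) z + (0.31) z^2:
  Set 1 + (1.1) z + (0.31) z^2 = 0, i.e. a z^2 + b z + c = 0 with a = 0.31, b = 1.1, c = 1.
  Discriminant D = b^2 - 4ac = (1.1)^2 - 4*(0.31)*1 = 1.21 - (1.24) = -0.03.
  D < 0, so the roots are the complex-conjugate pair z = (-b +/- i sqrt(-D)) / (2a) = -1.7742 +/- 0.2794i.
  For a conjugate pair |z|^2 = z * conj(z) = (product of roots) = c/a = 1/(0.31) = 3.225806, so |z| = sqrt(3.225806) = 1.7961 for both roots.
Moduli of all roots: 0.5000, 1.7961, 1.7961.
All moduli strictly greater than 1? No.
Verdict: Not invertible.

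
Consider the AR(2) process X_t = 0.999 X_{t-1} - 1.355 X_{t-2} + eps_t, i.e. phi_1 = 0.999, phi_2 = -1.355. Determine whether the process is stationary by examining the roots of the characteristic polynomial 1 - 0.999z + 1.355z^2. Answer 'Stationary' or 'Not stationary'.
\text{Not stationary}

The AR(p) characteristic polynomial is P(z) = 1 - 0.999z + 1.355z^2.
Stationarity requires all roots to lie outside the unit circle, i.e. |z| > 1 for every root.
Set 1 + (-0.999) z + (1.355) z^2 = 0, i.e. a z^2 + b z + c = 0 with a = 1.355, b = -0.999, c = 1.
Discriminant D = b^2 - 4ac = (-0.999)^2 - 4*(1.355)*1 = 0.998001 - (5.42) = -4.421999.
D < 0, so the roots are the complex-conjugate pair z = (-b +/- i sqrt(-D)) / (2a) = 0.3686 +/- 0.776i.
For a conjugate pair |z|^2 = z * conj(z) = (product of roots) = c/a = 1/(1.355) = 0.738007, so |z| = sqrt(0.738007) = 0.8591 for both roots.
Moduli of all roots: 0.8591, 0.8591.
All moduli strictly greater than 1? No.
Verdict: Not stationary.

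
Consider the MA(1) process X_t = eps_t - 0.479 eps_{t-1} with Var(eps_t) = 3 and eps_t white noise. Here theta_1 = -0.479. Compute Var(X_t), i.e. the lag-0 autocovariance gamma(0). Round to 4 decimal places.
\gamma(0) = 3.6883

For an MA(q) process X_t = eps_t + sum_i theta_i eps_{t-i} with
Var(eps_t) = sigma^2, the variance is
  gamma(0) = sigma^2 * (1 + sum_i theta_i^2).
  sum_i theta_i^2 = (-0.479)^2 = 0.229441.
  gamma(0) = 3 * (1 + 0.229441) = 3 * 1.229441 = 3.688323, which rounds to 3.6883.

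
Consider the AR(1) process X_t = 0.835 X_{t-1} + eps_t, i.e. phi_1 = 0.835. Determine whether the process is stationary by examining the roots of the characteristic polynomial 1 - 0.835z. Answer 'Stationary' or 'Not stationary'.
\text{Stationary}

The AR(p) characteristic polynomial is P(z) = 1 - 0.835z.
Stationarity requires all roots to lie outside the unit circle, i.e. |z| > 1 for every root.
This is linear in z: 1 + (-0.835) z = 0  =>  z = -1/(-0.835) = 1.197605,  |z| = 1.197605.
Moduli of all roots: 1.1976.
All moduli strictly greater than 1? Yes.
Verdict: Stationary.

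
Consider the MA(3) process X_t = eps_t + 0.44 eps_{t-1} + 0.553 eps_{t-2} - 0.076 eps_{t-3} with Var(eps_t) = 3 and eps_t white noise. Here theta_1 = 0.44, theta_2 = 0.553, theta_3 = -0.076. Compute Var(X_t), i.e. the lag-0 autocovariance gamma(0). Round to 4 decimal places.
\gamma(0) = 4.5156

For an MA(q) process X_t = eps_t + sum_i theta_i eps_{t-i} with
Var(eps_t) = sigma^2, the variance is
  gamma(0) = sigma^2 * (1 + sum_i theta_i^2).
  sum_i theta_i^2 = (0.44)^2 + (0.553)^2 + (-0.076)^2 = 0.1936 + 0.305809 + 0.005776 = 0.505185.
  gamma(0) = 3 * (1 + 0.505185) = 3 * 1.505185 = 4.515555, which rounds to 4.5156.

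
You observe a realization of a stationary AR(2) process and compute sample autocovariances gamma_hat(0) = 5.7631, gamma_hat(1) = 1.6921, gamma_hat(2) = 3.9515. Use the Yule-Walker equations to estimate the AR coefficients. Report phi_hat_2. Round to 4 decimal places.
\hat\phi_{2} = 0.6560

The Yule-Walker equations for an AR(p) process read, in matrix form,
  Gamma_p phi = r_p,   with   (Gamma_p)_{ij} = gamma(|i - j|),
                       (r_p)_i = gamma(i),   i,j = 1..p.
Substitute the sample gammas (Toeplitz matrix and right-hand side of size 2):
  Gamma_p = [[5.7631, 1.6921], [1.6921, 5.7631]]
  r_p     = [1.6921, 3.9515]
Written out:
  5.7631 phi_1 + 1.6921 phi_2 = 1.6921
  1.6921 phi_1 + 5.7631 phi_2 = 3.9515
Solve by Cramer's rule:
  det = gamma(0)^2 - gamma(1)^2 = (5.7631)^2 - (1.6921)^2 = 33.21332161 - 2.86320241 = 30.3501192
  phi_hat_1 = [gamma(1) gamma(0) - gamma(1) gamma(2)] / det = [(1.6921)(5.7631) - (1.6921)(3.9515)] / 30.3501192 = 3.06540836 / 30.3501192 = 0.101
  phi_hat_2 = [gamma(0) gamma(2) - gamma(1)^2] / det = [(5.7631)(3.9515) - (1.6921)^2] / 30.3501192 = 19.90968724 / 30.3501192 = 0.656
So phi_hat = [0.1010, 0.6560].
Therefore phi_hat_2 = 0.6560.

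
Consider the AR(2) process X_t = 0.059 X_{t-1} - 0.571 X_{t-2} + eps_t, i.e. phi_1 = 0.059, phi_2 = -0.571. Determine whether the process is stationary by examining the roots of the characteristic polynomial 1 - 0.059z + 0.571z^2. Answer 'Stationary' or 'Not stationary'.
\text{Stationary}

The AR(p) characteristic polynomial is P(z) = 1 - 0.059z + 0.571z^2.
Stationarity requires all roots to lie outside the unit circle, i.e. |z| > 1 for every root.
Set 1 + (-0.059) z + (0.571) z^2 = 0, i.e. a z^2 + b z + c = 0 with a = 0.571, b = -0.059, c = 1.
Discriminant D = b^2 - 4ac = (-0.059)^2 - 4*(0.571)*1 = 0.003481 - (2.284) = -2.280519.
D < 0, so the roots are the complex-conjugate pair z = (-b +/- i sqrt(-D)) / (2a) = 0.0517 +/- 1.3224i.
For a conjugate pair |z|^2 = z * conj(z) = (product of roots) = c/a = 1/(0.571) = 1.751313, so |z| = sqrt(1.751313) = 1.3234 for both roots.
Moduli of all roots: 1.3234, 1.3234.
All moduli strictly greater than 1? Yes.
Verdict: Stationary.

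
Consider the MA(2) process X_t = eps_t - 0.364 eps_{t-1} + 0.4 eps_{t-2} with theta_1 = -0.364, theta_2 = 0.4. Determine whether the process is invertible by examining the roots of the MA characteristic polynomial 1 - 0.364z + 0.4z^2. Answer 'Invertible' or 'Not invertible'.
\text{Invertible}

The MA(q) characteristic polynomial is P(z) = 1 - 0.364z + 0.4z^2.
Invertibility requires all roots to lie outside the unit circle, i.e. |z| > 1 for every root.
Set 1 + (-0.364) z + (0.4) z^2 = 0, i.e. a z^2 + b z + c = 0 with a = 0.4, b = -0.364, c = 1.
Discriminant D = b^2 - 4ac = (-0.364)^2 - 4*(0.4)*1 = 0.132496 - (1.6) = -1.467504.
D < 0, so the roots are the complex-conjugate pair z = (-b +/- i sqrt(-D)) / (2a) = 0.455 +/- 1.5143i.
For a conjugate pair |z|^2 = z * conj(z) = (product of roots) = c/a = 1/(0.4) = 2.5, so |z| = sqrt(2.5) = 1.5811 for both roots.
Moduli of all roots: 1.5811, 1.5811.
All moduli strictly greater than 1? Yes.
Verdict: Invertible.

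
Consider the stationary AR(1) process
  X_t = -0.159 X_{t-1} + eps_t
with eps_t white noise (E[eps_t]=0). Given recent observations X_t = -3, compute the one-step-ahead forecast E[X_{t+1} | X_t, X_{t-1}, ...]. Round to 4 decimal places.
E[X_{t+1} \mid \mathcal F_t] = 0.4770

For an AR(p) model X_t = c + sum_i phi_i X_{t-i} + eps_t, the
one-step-ahead conditional mean is
  E[X_{t+1} | X_t, ...] = c + sum_i phi_i X_{t+1-i}.
Substitute known values:
  E[X_{t+1} | ...] = (-0.159) * (-3)
                   = 0.4770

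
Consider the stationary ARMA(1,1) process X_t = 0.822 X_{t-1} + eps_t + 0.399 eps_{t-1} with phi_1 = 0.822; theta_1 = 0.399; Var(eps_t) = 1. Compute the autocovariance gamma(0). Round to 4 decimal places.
\gamma(0) = 5.5969

Multiply the model equation by X_{t-k} and take expectations. With theta_0 = psi_0 = 1 and psi_j the MA(infinity) weights, this gives
  gamma(k) - sum_i phi_i gamma(k-i) = c_k,
  c_k = sigma^2 * sum_{j=k..q} theta_j psi_{j-k}   (c_k = 0 for k > q),
using gamma(-m) = gamma(m).
psi-weights needed (psi_j = theta_j + sum_i phi_i psi_{j-i}):
  psi_1 = theta_1 + phi_1 = 0.399 + (0.822) = 1.221
Right-hand sides:
  c_0 = sigma^2 (1 + theta_1 psi_1) = 1 * (1 + (0.399)(1.221)) = 1 * 1.487179 = 1.487179
  c_1 = sigma^2 theta_1 = 1 * (0.399) = 0.399
  c_2 = 0
Equations for k = 0 and k = 1 (AR order 1):
  gamma(0) = phi_1 gamma(1) + c_0
  gamma(1) = phi_1 gamma(0) + c_1
Substituting the second into the first: gamma(0) (1 - phi_1^2) = c_0 + phi_1 c_1, so
  gamma(0) = (c_0 + phi_1 c_1) / (1 - phi_1^2) = (1.487179 + (0.822)(0.399)) / (1 - (0.822)^2) = 1.815157 / 0.324316 = 5.596878.
Therefore gamma(0) = 5.5969 (to 4 decimal places).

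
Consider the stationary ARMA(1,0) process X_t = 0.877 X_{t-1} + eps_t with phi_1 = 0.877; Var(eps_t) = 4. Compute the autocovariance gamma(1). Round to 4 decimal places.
\gamma(1) = 15.1946

Multiply the model equation by X_{t-k} and take expectations. With theta_0 = psi_0 = 1 and psi_j the MA(infinity) weights, this gives
  gamma(k) - sum_i phi_i gamma(k-i) = c_k,
  c_k = sigma^2 * sum_{j=k..q} theta_j psi_{j-k}   (c_k = 0 for k > q),
using gamma(-m) = gamma(m).
Pure AR (q = 0): c_0 = sigma^2 = 4, c_k = 0 for k >= 1.
Equations for k = 0 and k = 1 (AR order 1):
  gamma(0) = phi_1 gamma(1) + c_0
  gamma(1) = phi_1 gamma(0) + c_1
Substituting the second into the first: gamma(0) (1 - phi_1^2) = c_0 + phi_1 c_1, so
  gamma(0) = c_0 / (1 - phi_1^2) = 4 / (1 - (0.877)^2) = 4 / 0.230871 = 17.325693.
  gamma(1) = phi_1 gamma(0) = (0.877)(17.325693) = 15.194633.
Therefore gamma(1) = 15.1946 (to 4 decimal places).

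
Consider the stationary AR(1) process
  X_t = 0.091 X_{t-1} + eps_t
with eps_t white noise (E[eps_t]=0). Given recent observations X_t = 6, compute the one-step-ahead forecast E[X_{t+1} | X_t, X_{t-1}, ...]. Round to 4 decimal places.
E[X_{t+1} \mid \mathcal F_t] = 0.5460

For an AR(p) model X_t = c + sum_i phi_i X_{t-i} + eps_t, the
one-step-ahead conditional mean is
  E[X_{t+1} | X_t, ...] = c + sum_i phi_i X_{t+1-i}.
Substitute known values:
  E[X_{t+1} | ...] = (0.091) * (6)
                   = 0.5460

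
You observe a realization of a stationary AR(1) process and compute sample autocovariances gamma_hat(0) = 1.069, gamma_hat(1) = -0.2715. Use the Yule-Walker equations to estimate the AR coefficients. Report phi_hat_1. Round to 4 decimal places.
\hat\phi_{1} = -0.2540

The Yule-Walker equations for an AR(p) process read, in matrix form,
  Gamma_p phi = r_p,   with   (Gamma_p)_{ij} = gamma(|i - j|),
                       (r_p)_i = gamma(i),   i,j = 1..p.
Substitute the sample gammas (Toeplitz matrix and right-hand side of size 1):
  Gamma_p = [[1.069]]
  r_p     = [-0.2715]
With p = 1 this is the single equation gamma(0) phi_1 = gamma(1):
  phi_hat_1 = gamma(1) / gamma(0) = -0.2715 / 1.069 = -0.2540.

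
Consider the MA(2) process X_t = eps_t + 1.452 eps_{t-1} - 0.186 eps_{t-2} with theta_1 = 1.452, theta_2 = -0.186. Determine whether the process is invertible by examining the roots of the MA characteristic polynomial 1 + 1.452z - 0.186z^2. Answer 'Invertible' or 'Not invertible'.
\text{Not invertible}

The MA(q) characteristic polynomial is P(z) = 1 + 1.452z - 0.186z^2.
Invertibility requires all roots to lie outside the unit circle, i.e. |z| > 1 for every root.
Set 1 + (1.452) z + (-0.186) z^2 = 0, i.e. a z^2 + b z + c = 0 with a = -0.186, b = 1.452, c = 1.
Discriminant D = b^2 - 4ac = (1.452)^2 - 4*(-0.186)*1 = 2.108304 - (-0.744) = 2.852304.
D >= 0, so the roots are real: z = (-b +/- sqrt(D)) / (2a) = (-1.452 +/- 1.688877) / (-0.372).
  z_1 = (-1.452 + 1.688877) / (-0.372) = -0.6368,   |z_1| = 0.6368.
  z_2 = (-1.452 - 1.688877) / (-0.372) = 8.4432,   |z_2| = 8.4432.
Moduli of all roots: 0.6368, 8.4432.
All moduli strictly greater than 1? No.
Verdict: Not invertible.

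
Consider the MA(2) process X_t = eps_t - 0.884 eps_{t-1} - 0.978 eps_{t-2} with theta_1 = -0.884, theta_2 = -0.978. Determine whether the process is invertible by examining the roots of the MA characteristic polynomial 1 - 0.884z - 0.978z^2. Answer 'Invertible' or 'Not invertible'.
\text{Not invertible}

The MA(q) characteristic polynomial is P(z) = 1 - 0.884z - 0.978z^2.
Invertibility requires all roots to lie outside the unit circle, i.e. |z| > 1 for every root.
Set 1 + (-0.884) z + (-0.978) z^2 = 0, i.e. a z^2 + b z + c = 0 with a = -0.978, b = -0.884, c = 1.
Discriminant D = b^2 - 4ac = (-0.884)^2 - 4*(-0.978)*1 = 0.781456 - (-3.912) = 4.693456.
D >= 0, so the roots are real: z = (-b +/- sqrt(D)) / (2a) = (0.884 +/- 2.166439) / (-1.956).
  z_1 = (0.884 + 2.166439) / (-1.956) = -1.5595,   |z_1| = 1.5595.
  z_2 = (0.884 - 2.166439) / (-1.956) = 0.6556,   |z_2| = 0.6556.
Moduli of all roots: 1.5595, 0.6556.
All moduli strictly greater than 1? No.
Verdict: Not invertible.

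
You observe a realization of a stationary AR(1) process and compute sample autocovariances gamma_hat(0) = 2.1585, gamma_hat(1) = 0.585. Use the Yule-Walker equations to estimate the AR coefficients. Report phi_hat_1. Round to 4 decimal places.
\hat\phi_{1} = 0.2710

The Yule-Walker equations for an AR(p) process read, in matrix form,
  Gamma_p phi = r_p,   with   (Gamma_p)_{ij} = gamma(|i - j|),
                       (r_p)_i = gamma(i),   i,j = 1..p.
Substitute the sample gammas (Toeplitz matrix and right-hand side of size 1):
  Gamma_p = [[2.1585]]
  r_p     = [0.585]
With p = 1 this is the single equation gamma(0) phi_1 = gamma(1):
  phi_hat_1 = gamma(1) / gamma(0) = 0.585 / 2.1585 = 0.2710.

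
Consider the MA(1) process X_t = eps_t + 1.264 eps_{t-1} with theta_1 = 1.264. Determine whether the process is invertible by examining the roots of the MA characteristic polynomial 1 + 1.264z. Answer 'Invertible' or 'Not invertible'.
\text{Not invertible}

The MA(q) characteristic polynomial is P(z) = 1 + 1.264z.
Invertibility requires all roots to lie outside the unit circle, i.e. |z| > 1 for every root.
This is linear in z: 1 + (1.264) z = 0  =>  z = -1/(1.264) = -0.791139,  |z| = 0.791139.
Moduli of all roots: 0.7911.
All moduli strictly greater than 1? No.
Verdict: Not invertible.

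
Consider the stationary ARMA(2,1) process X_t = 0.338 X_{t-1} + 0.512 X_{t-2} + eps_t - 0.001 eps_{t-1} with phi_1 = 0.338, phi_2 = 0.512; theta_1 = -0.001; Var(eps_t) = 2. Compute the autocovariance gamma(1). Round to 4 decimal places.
\gamma(1) = 3.5994

Multiply the model equation by X_{t-k} and take expectations. With theta_0 = psi_0 = 1 and psi_j the MA(infinity) weights, this gives
  gamma(k) - sum_i phi_i gamma(k-i) = c_k,
  c_k = sigma^2 * sum_{j=k..q} theta_j psi_{j-k}   (c_k = 0 for k > q),
using gamma(-m) = gamma(m).
psi-weights needed (psi_j = theta_j + sum_i phi_i psi_{j-i}):
  psi_1 = theta_1 + phi_1 = -0.001 + (0.338) = 0.337
Right-hand sides:
  c_0 = sigma^2 (1 + theta_1 psi_1) = 2 * (1 + (-0.001)(0.337)) = 2 * 0.999663 = 1.999326
  c_1 = sigma^2 theta_1 = 2 * (-0.001) = -0.002
  c_2 = 0
Equations for k = 0, 1, 2 (AR order 2, c_2 = 0):
  (E0) gamma(0) = phi_1 gamma(1) + phi_2 gamma(2) + c_0
  (E1) gamma(1) = phi_1 gamma(0) + phi_2 gamma(1) + c_1
  (E2) gamma(2) = phi_1 gamma(1) + phi_2 gamma(0)
From (E1): gamma(1) = A gamma(0) + B with
  A = phi_1 / (1 - phi_2) = 0.338 / 0.488 = 0.692623,   B = c_1 / (1 - phi_2) = -0.002 / 0.488 = -0.004098.
Insert (E2) into (E0): gamma(0) (1 - phi_2^2) = phi_1 (1 + phi_2) gamma(1) + c_0.
  phi_1 (1 + phi_2) = (0.338)(1.512) = 0.511056,   1 - phi_2^2 = 0.737856.
Replace gamma(1) by A gamma(0) + B and collect gamma(0):
  gamma(0) [0.737856 - (0.511056)(0.692623)] = (0.511056)(-0.004098) + 1.999326
  gamma(0) * 0.383887 = 1.997232
  gamma(0) = 1.997232 / 0.383887 = 5.202656.
  gamma(1) = A gamma(0) + B = (0.692623)(5.202656) + (-0.004098) = 3.599381.
Therefore gamma(1) = 3.5994 (to 4 decimal places).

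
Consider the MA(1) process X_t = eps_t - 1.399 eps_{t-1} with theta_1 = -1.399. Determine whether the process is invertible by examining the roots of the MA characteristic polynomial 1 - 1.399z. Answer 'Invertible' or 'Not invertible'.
\text{Not invertible}

The MA(q) characteristic polynomial is P(z) = 1 - 1.399z.
Invertibility requires all roots to lie outside the unit circle, i.e. |z| > 1 for every root.
This is linear in z: 1 + (-1.399) z = 0  =>  z = -1/(-1.399) = 0.714796,  |z| = 0.714796.
Moduli of all roots: 0.7148.
All moduli strictly greater than 1? No.
Verdict: Not invertible.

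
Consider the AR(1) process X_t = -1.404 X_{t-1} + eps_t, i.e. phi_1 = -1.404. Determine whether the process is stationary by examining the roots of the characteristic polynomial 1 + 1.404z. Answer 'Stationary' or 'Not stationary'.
\text{Not stationary}

The AR(p) characteristic polynomial is P(z) = 1 + 1.404z.
Stationarity requires all roots to lie outside the unit circle, i.e. |z| > 1 for every root.
This is linear in z: 1 + (1.404) z = 0  =>  z = -1/(1.404) = -0.712251,  |z| = 0.712251.
Moduli of all roots: 0.7123.
All moduli strictly greater than 1? No.
Verdict: Not stationary.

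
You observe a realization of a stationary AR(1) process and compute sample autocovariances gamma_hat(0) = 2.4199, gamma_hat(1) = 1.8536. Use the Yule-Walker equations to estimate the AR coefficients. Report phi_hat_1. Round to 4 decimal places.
\hat\phi_{1} = 0.7660

The Yule-Walker equations for an AR(p) process read, in matrix form,
  Gamma_p phi = r_p,   with   (Gamma_p)_{ij} = gamma(|i - j|),
                       (r_p)_i = gamma(i),   i,j = 1..p.
Substitute the sample gammas (Toeplitz matrix and right-hand side of size 1):
  Gamma_p = [[2.4199]]
  r_p     = [1.8536]
With p = 1 this is the single equation gamma(0) phi_1 = gamma(1):
  phi_hat_1 = gamma(1) / gamma(0) = 1.8536 / 2.4199 = 0.7660.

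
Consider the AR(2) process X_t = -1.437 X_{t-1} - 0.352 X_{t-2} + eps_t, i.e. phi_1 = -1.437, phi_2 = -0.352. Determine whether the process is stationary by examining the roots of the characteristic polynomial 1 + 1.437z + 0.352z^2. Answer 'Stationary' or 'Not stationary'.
\text{Not stationary}

The AR(p) characteristic polynomial is P(z) = 1 + 1.437z + 0.352z^2.
Stationarity requires all roots to lie outside the unit circle, i.e. |z| > 1 for every root.
Set 1 + (1.437) z + (0.352) z^2 = 0, i.e. a z^2 + b z + c = 0 with a = 0.352, b = 1.437, c = 1.
Discriminant D = b^2 - 4ac = (1.437)^2 - 4*(0.352)*1 = 2.064969 - (1.408) = 0.656969.
D >= 0, so the roots are real: z = (-b +/- sqrt(D)) / (2a) = (-1.437 +/- 0.810536) / (0.704).
  z_1 = (-1.437 + 0.810536) / (0.704) = -0.8899,   |z_1| = 0.8899.
  z_2 = (-1.437 - 0.810536) / (0.704) = -3.1925,   |z_2| = 3.1925.
Moduli of all roots: 0.8899, 3.1925.
All moduli strictly greater than 1? No.
Verdict: Not stationary.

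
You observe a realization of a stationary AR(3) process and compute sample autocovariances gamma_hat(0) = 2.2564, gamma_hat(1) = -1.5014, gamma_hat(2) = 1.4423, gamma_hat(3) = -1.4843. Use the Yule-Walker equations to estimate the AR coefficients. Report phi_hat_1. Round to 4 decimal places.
\hat\phi_{1} = -0.3240

The Yule-Walker equations for an AR(p) process read, in matrix form,
  Gamma_p phi = r_p,   with   (Gamma_p)_{ij} = gamma(|i - j|),
                       (r_p)_i = gamma(i),   i,j = 1..p.
Substitute the sample gammas (Toeplitz matrix and right-hand side of size 3):
  Gamma_p = [[2.2564, -1.5014, 1.4423], [-1.5014, 2.2564, -1.5014], [1.4423, -1.5014, 2.2564]]
  r_p     = [-1.5014, 1.4423, -1.4843]
Written out (R1..R3):
  (R1) 2.2564 phi_1 - 1.5014 phi_2 + 1.4423 phi_3 = -1.5014
  (R2) -1.5014 phi_1 + 2.2564 phi_2 - 1.5014 phi_3 = 1.4423
  (R3) 1.4423 phi_1 - 1.5014 phi_2 + 2.2564 phi_3 = -1.4843
Gaussian elimination:
  R2 <- R2 - (-1.5014/2.2564) R1 = R2 - (-0.665396) R1:  1.257374 phi_2 - 0.541699 phi_3 = 0.443274
  R3 <- R3 - (1.4423/2.2564) R1 = R3 - (0.639204) R1:  -0.541699 phi_2 + 1.334476 phi_3 = -0.524599
  R3 <- R3 - (-0.541699/1.257374) R2 = R3 - (-0.430818) R2:  1.101102 phi_3 = -0.333629
Back-substitution:
  phi_hat_3 = -0.333629 / 1.101102 = -0.302995
  phi_hat_2 = (0.443274 - (-0.541699)(-0.302995)) / 1.257374 = 0.222004
  phi_hat_1 = (-1.5014 - (-1.5014)(0.222004) - (1.4423)(-0.302995)) / 2.2564 = -0.324
So phi_hat = [-0.3240, 0.2220, -0.3030].
Therefore phi_hat_1 = -0.3240.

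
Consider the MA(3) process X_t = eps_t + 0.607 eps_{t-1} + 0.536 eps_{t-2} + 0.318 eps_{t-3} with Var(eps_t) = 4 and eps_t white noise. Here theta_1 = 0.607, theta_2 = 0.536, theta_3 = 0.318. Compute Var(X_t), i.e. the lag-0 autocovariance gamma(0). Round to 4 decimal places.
\gamma(0) = 7.0275

For an MA(q) process X_t = eps_t + sum_i theta_i eps_{t-i} with
Var(eps_t) = sigma^2, the variance is
  gamma(0) = sigma^2 * (1 + sum_i theta_i^2).
  sum_i theta_i^2 = (0.607)^2 + (0.536)^2 + (0.318)^2 = 0.368449 + 0.287296 + 0.101124 = 0.756869.
  gamma(0) = 4 * (1 + 0.756869) = 4 * 1.756869 = 7.027476, which rounds to 7.0275.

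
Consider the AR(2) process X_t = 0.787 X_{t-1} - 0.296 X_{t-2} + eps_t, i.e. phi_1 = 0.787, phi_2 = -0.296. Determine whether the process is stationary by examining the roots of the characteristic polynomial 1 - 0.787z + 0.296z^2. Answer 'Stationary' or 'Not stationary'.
\text{Stationary}

The AR(p) characteristic polynomial is P(z) = 1 - 0.787z + 0.296z^2.
Stationarity requires all roots to lie outside the unit circle, i.e. |z| > 1 for every root.
Set 1 + (-0.787) z + (0.296) z^2 = 0, i.e. a z^2 + b z + c = 0 with a = 0.296, b = -0.787, c = 1.
Discriminant D = b^2 - 4ac = (-0.787)^2 - 4*(0.296)*1 = 0.619369 - (1.184) = -0.564631.
D < 0, so the roots are the complex-conjugate pair z = (-b +/- i sqrt(-D)) / (2a) = 1.3294 +/- 1.2693i.
For a conjugate pair |z|^2 = z * conj(z) = (product of roots) = c/a = 1/(0.296) = 3.378378, so |z| = sqrt(3.378378) = 1.838 for both roots.
Moduli of all roots: 1.8380, 1.8380.
All moduli strictly greater than 1? Yes.
Verdict: Stationary.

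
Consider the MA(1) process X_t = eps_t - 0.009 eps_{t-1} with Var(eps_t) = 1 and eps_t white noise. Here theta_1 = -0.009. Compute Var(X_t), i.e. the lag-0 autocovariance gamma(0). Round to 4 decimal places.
\gamma(0) = 1.0001

For an MA(q) process X_t = eps_t + sum_i theta_i eps_{t-i} with
Var(eps_t) = sigma^2, the variance is
  gamma(0) = sigma^2 * (1 + sum_i theta_i^2).
  sum_i theta_i^2 = (-0.009)^2 = 0.000081.
  gamma(0) = 1 * (1 + 0.000081) = 1 * 1.000081 = 1.000081, which rounds to 1.0001.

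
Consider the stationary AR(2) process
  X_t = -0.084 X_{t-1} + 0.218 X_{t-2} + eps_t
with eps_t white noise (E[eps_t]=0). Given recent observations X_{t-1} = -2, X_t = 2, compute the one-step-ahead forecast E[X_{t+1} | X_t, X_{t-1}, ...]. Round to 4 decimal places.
E[X_{t+1} \mid \mathcal F_t] = -0.6040

For an AR(p) model X_t = c + sum_i phi_i X_{t-i} + eps_t, the
one-step-ahead conditional mean is
  E[X_{t+1} | X_t, ...] = c + sum_i phi_i X_{t+1-i}.
Substitute known values:
  E[X_{t+1} | ...] = (-0.084) * (2) + (0.218) * (-2)
                   = -0.6040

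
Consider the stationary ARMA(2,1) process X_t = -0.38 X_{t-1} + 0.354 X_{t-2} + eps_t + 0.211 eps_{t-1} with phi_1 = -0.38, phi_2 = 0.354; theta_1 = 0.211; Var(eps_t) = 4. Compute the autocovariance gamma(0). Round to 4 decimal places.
\gamma(0) = 5.5682

Multiply the model equation by X_{t-k} and take expectations. With theta_0 = psi_0 = 1 and psi_j the MA(infinity) weights, this gives
  gamma(k) - sum_i phi_i gamma(k-i) = c_k,
  c_k = sigma^2 * sum_{j=k..q} theta_j psi_{j-k}   (c_k = 0 for k > q),
using gamma(-m) = gamma(m).
psi-weights needed (psi_j = theta_j + sum_i phi_i psi_{j-i}):
  psi_1 = theta_1 + phi_1 = 0.211 + (-0.38) = -0.169
Right-hand sides:
  c_0 = sigma^2 (1 + theta_1 psi_1) = 4 * (1 + (0.211)(-0.169)) = 4 * 0.964341 = 3.857364
  c_1 = sigma^2 theta_1 = 4 * (0.211) = 0.844
  c_2 = 0
Equations for k = 0, 1, 2 (AR order 2, c_2 = 0):
  (E0) gamma(0) = phi_1 gamma(1) + phi_2 gamma(2) + c_0
  (E1) gamma(1) = phi_1 gamma(0) + phi_2 gamma(1) + c_1
  (E2) gamma(2) = phi_1 gamma(1) + phi_2 gamma(0)
From (E1): gamma(1) = A gamma(0) + B with
  A = phi_1 / (1 - phi_2) = -0.38 / 0.646 = -0.588235,   B = c_1 / (1 - phi_2) = 0.844 / 0.646 = 1.306502.
Insert (E2) into (E0): gamma(0) (1 - phi_2^2) = phi_1 (1 + phi_2) gamma(1) + c_0.
  phi_1 (1 + phi_2) = (-0.38)(1.354) = -0.51452,   1 - phi_2^2 = 0.874684.
Replace gamma(1) by A gamma(0) + B and collect gamma(0):
  gamma(0) [0.874684 - (-0.51452)(-0.588235)] = (-0.51452)(1.306502) + 3.857364
  gamma(0) * 0.572025 = 3.185143
  gamma(0) = 3.185143 / 0.572025 = 5.568186.
Therefore gamma(0) = 5.5682 (to 4 decimal places).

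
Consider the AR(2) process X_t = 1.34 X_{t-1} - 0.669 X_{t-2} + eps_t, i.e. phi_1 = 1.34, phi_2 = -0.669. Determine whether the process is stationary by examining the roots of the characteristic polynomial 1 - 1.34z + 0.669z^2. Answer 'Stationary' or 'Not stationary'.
\text{Stationary}

The AR(p) characteristic polynomial is P(z) = 1 - 1.34z + 0.669z^2.
Stationarity requires all roots to lie outside the unit circle, i.e. |z| > 1 for every root.
Set 1 + (-1.34) z + (0.669) z^2 = 0, i.e. a z^2 + b z + c = 0 with a = 0.669, b = -1.34, c = 1.
Discriminant D = b^2 - 4ac = (-1.34)^2 - 4*(0.669)*1 = 1.7956 - (2.676) = -0.8804.
D < 0, so the roots are the complex-conjugate pair z = (-b +/- i sqrt(-D)) / (2a) = 1.0015 +/- 0.7013i.
For a conjugate pair |z|^2 = z * conj(z) = (product of roots) = c/a = 1/(0.669) = 1.494768, so |z| = sqrt(1.494768) = 1.2226 for both roots.
Moduli of all roots: 1.2226, 1.2226.
All moduli strictly greater than 1? Yes.
Verdict: Stationary.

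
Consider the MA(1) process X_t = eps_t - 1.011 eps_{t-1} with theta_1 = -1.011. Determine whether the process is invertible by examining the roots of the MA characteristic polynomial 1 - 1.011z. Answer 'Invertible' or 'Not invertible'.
\text{Not invertible}

The MA(q) characteristic polynomial is P(z) = 1 - 1.011z.
Invertibility requires all roots to lie outside the unit circle, i.e. |z| > 1 for every root.
This is linear in z: 1 + (-1.011) z = 0  =>  z = -1/(-1.011) = 0.98912,  |z| = 0.98912.
Moduli of all roots: 0.9891.
All moduli strictly greater than 1? No.
Verdict: Not invertible.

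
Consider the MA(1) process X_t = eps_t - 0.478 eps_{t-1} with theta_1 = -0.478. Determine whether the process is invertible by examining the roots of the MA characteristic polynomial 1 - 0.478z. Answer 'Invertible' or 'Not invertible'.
\text{Invertible}

The MA(q) characteristic polynomial is P(z) = 1 - 0.478z.
Invertibility requires all roots to lie outside the unit circle, i.e. |z| > 1 for every root.
This is linear in z: 1 + (-0.478) z = 0  =>  z = -1/(-0.478) = 2.09205,  |z| = 2.09205.
Moduli of all roots: 2.0921.
All moduli strictly greater than 1? Yes.
Verdict: Invertible.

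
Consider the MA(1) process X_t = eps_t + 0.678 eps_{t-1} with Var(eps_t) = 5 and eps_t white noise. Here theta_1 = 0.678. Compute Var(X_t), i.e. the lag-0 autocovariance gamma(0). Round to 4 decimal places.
\gamma(0) = 7.2984

For an MA(q) process X_t = eps_t + sum_i theta_i eps_{t-i} with
Var(eps_t) = sigma^2, the variance is
  gamma(0) = sigma^2 * (1 + sum_i theta_i^2).
  sum_i theta_i^2 = (0.678)^2 = 0.459684.
  gamma(0) = 5 * (1 + 0.459684) = 5 * 1.459684 = 7.29842, which rounds to 7.2984.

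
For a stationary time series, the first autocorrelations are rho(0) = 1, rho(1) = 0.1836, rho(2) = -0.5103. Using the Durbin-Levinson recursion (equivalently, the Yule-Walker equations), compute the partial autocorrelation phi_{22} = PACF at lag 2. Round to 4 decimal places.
\phi_{22} = -0.5630

The PACF at lag k is phi_{kk}, the last component of the solution
to the Yule-Walker system G_k phi = r_k where
  (G_k)_{ij} = rho(|i - j|), (r_k)_i = rho(i), i,j = 1..k.
Equivalently, Durbin-Levinson gives phi_{kk} iteratively:
  phi_{11} = rho(1)
  phi_{kk} = [rho(k) - sum_{j=1..k-1} phi_{k-1,j} rho(k-j)]
            / [1 - sum_{j=1..k-1} phi_{k-1,j} rho(j)],
  phi_{k,j} = phi_{k-1,j} - phi_{kk} phi_{k-1,k-j},  j = 1..k-1.
Step k = 1:
  phi_11 = rho(1) = 0.1836.
Step k = 2:
  phi_22 = [rho(2) - phi_11 rho(1)] / [1 - phi_11 rho(1)] = [-0.5103 - (0.1836)(0.1836)] / [1 - (0.1836)(0.1836)]
         = -0.54400896 / 0.96629104 = -0.563.
Therefore phi_{22} = -0.5630.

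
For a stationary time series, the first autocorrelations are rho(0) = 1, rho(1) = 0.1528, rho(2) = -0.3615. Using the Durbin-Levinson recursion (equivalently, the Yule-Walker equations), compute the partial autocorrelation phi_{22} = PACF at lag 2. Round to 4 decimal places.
\phi_{22} = -0.3940

The PACF at lag k is phi_{kk}, the last component of the solution
to the Yule-Walker system G_k phi = r_k where
  (G_k)_{ij} = rho(|i - j|), (r_k)_i = rho(i), i,j = 1..k.
Equivalently, Durbin-Levinson gives phi_{kk} iteratively:
  phi_{11} = rho(1)
  phi_{kk} = [rho(k) - sum_{j=1..k-1} phi_{k-1,j} rho(k-j)]
            / [1 - sum_{j=1..k-1} phi_{k-1,j} rho(j)],
  phi_{k,j} = phi_{k-1,j} - phi_{kk} phi_{k-1,k-j},  j = 1..k-1.
Step k = 1:
  phi_11 = rho(1) = 0.1528.
Step k = 2:
  phi_22 = [rho(2) - phi_11 rho(1)] / [1 - phi_11 rho(1)] = [-0.3615 - (0.1528)(0.1528)] / [1 - (0.1528)(0.1528)]
         = -0.38484784 / 0.97665216 = -0.394.
Therefore phi_{22} = -0.3940.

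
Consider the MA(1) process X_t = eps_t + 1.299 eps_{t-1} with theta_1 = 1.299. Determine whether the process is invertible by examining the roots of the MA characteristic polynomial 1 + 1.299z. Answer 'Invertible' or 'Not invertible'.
\text{Not invertible}

The MA(q) characteristic polynomial is P(z) = 1 + 1.299z.
Invertibility requires all roots to lie outside the unit circle, i.e. |z| > 1 for every root.
This is linear in z: 1 + (1.299) z = 0  =>  z = -1/(1.299) = -0.769823,  |z| = 0.769823.
Moduli of all roots: 0.7698.
All moduli strictly greater than 1? No.
Verdict: Not invertible.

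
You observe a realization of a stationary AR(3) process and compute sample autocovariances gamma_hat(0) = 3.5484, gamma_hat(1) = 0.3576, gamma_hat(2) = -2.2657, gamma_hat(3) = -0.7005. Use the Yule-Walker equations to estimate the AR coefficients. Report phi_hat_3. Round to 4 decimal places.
\hat\phi_{3} = -0.0440

The Yule-Walker equations for an AR(p) process read, in matrix form,
  Gamma_p phi = r_p,   with   (Gamma_p)_{ij} = gamma(|i - j|),
                       (r_p)_i = gamma(i),   i,j = 1..p.
Substitute the sample gammas (Toeplitz matrix and right-hand side of size 3):
  Gamma_p = [[3.5484, 0.3576, -2.2657], [0.3576, 3.5484, 0.3576], [-2.2657, 0.3576, 3.5484]]
  r_p     = [0.3576, -2.2657, -0.7005]
Written out (R1..R3):
  (R1) 3.5484 phi_1 + 0.3576 phi_2 - 2.2657 phi_3 = 0.3576
  (R2) 0.3576 phi_1 + 3.5484 phi_2 + 0.3576 phi_3 = -2.2657
  (R3) -2.2657 phi_1 + 0.3576 phi_2 + 3.5484 phi_3 = -0.7005
Gaussian elimination:
  R2 <- R2 - (0.3576/3.5484) R1 = R2 - (0.100778) R1:  3.512362 phi_2 + 0.585932 phi_3 = -2.301738
  R3 <- R3 - (-2.2657/3.5484) R1 = R3 - (-0.638513) R1:  0.585932 phi_2 + 2.101721 phi_3 = -0.472168
  R3 <- R3 - (0.585932/3.512362) R2 = R3 - (0.16682) R2:  2.003976 phi_3 = -0.088192
Back-substitution:
  phi_hat_3 = -0.088192 / 2.003976 = -0.044008
  phi_hat_2 = (-2.301738 - (0.585932)(-0.044008)) / 3.512362 = -0.647983
  phi_hat_1 = (0.3576 - (0.3576)(-0.647983) - (-2.2657)(-0.044008)) / 3.5484 = 0.13798
So phi_hat = [0.1380, -0.6480, -0.0440].
Therefore phi_hat_3 = -0.0440.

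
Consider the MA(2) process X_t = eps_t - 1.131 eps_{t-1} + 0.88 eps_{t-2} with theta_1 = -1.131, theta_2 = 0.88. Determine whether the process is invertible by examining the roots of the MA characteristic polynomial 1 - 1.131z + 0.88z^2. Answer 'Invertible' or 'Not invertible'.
\text{Invertible}

The MA(q) characteristic polynomial is P(z) = 1 - 1.131z + 0.88z^2.
Invertibility requires all roots to lie outside the unit circle, i.e. |z| > 1 for every root.
Set 1 + (-1.131) z + (0.88) z^2 = 0, i.e. a z^2 + b z + c = 0 with a = 0.88, b = -1.131, c = 1.
Discriminant D = b^2 - 4ac = (-1.131)^2 - 4*(0.88)*1 = 1.279161 - (3.52) = -2.240839.
D < 0, so the roots are the complex-conjugate pair z = (-b +/- i sqrt(-D)) / (2a) = 0.6426 +/- 0.8505i.
For a conjugate pair |z|^2 = z * conj(z) = (product of roots) = c/a = 1/(0.88) = 1.136364, so |z| = sqrt(1.136364) = 1.066 for both roots.
Moduli of all roots: 1.0660, 1.0660.
All moduli strictly greater than 1? Yes.
Verdict: Invertible.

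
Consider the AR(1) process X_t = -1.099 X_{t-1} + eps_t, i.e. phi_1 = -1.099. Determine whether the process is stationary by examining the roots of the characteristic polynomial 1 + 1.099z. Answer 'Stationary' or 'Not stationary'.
\text{Not stationary}

The AR(p) characteristic polynomial is P(z) = 1 + 1.099z.
Stationarity requires all roots to lie outside the unit circle, i.e. |z| > 1 for every root.
This is linear in z: 1 + (1.099) z = 0  =>  z = -1/(1.099) = -0.909918,  |z| = 0.909918.
Moduli of all roots: 0.9099.
All moduli strictly greater than 1? No.
Verdict: Not stationary.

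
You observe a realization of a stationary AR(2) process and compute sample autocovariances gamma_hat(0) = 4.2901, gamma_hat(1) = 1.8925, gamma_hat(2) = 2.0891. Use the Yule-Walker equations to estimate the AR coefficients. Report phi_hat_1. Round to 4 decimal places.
\hat\phi_{1} = 0.2810

The Yule-Walker equations for an AR(p) process read, in matrix form,
  Gamma_p phi = r_p,   with   (Gamma_p)_{ij} = gamma(|i - j|),
                       (r_p)_i = gamma(i),   i,j = 1..p.
Substitute the sample gammas (Toeplitz matrix and right-hand side of size 2):
  Gamma_p = [[4.2901, 1.8925], [1.8925, 4.2901]]
  r_p     = [1.8925, 2.0891]
Written out:
  4.2901 phi_1 + 1.8925 phi_2 = 1.8925
  1.8925 phi_1 + 4.2901 phi_2 = 2.0891
Solve by Cramer's rule:
  det = gamma(0)^2 - gamma(1)^2 = (4.2901)^2 - (1.8925)^2 = 18.40495801 - 3.58155625 = 14.82340176
  phi_hat_1 = [gamma(1) gamma(0) - gamma(1) gamma(2)] / det = [(1.8925)(4.2901) - (1.8925)(2.0891)] / 14.82340176 = 4.1653925 / 14.82340176 = 0.281
  phi_hat_2 = [gamma(0) gamma(2) - gamma(1)^2] / det = [(4.2901)(2.0891) - (1.8925)^2] / 14.82340176 = 5.38089166 / 14.82340176 = 0.363
So phi_hat = [0.2810, 0.3630].
Therefore phi_hat_1 = 0.2810.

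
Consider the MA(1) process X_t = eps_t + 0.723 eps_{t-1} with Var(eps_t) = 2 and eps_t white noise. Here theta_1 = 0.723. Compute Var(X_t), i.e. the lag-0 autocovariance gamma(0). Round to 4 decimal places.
\gamma(0) = 3.0455

For an MA(q) process X_t = eps_t + sum_i theta_i eps_{t-i} with
Var(eps_t) = sigma^2, the variance is
  gamma(0) = sigma^2 * (1 + sum_i theta_i^2).
  sum_i theta_i^2 = (0.723)^2 = 0.522729.
  gamma(0) = 2 * (1 + 0.522729) = 2 * 1.522729 = 3.045458, which rounds to 3.0455.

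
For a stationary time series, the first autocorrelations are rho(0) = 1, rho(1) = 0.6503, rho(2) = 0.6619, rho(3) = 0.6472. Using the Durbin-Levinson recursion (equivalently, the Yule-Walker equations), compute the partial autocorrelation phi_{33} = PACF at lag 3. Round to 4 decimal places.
\phi_{33} = 0.2629

The PACF at lag k is phi_{kk}, the last component of the solution
to the Yule-Walker system G_k phi = r_k where
  (G_k)_{ij} = rho(|i - j|), (r_k)_i = rho(i), i,j = 1..k.
Equivalently, Durbin-Levinson gives phi_{kk} iteratively:
  phi_{11} = rho(1)
  phi_{kk} = [rho(k) - sum_{j=1..k-1} phi_{k-1,j} rho(k-j)]
            / [1 - sum_{j=1..k-1} phi_{k-1,j} rho(j)],
  phi_{k,j} = phi_{k-1,j} - phi_{kk} phi_{k-1,k-j},  j = 1..k-1.
Step k = 1:
  phi_11 = rho(1) = 0.6503.
Step k = 2:
  phi_22 = [rho(2) - phi_11 rho(1)] / [1 - phi_11 rho(1)] = [0.6619 - (0.6503)(0.6503)] / [1 - (0.6503)(0.6503)]
         = 0.23900991 / 0.57710991 = 0.41415.
  Update: phi_21 = phi_11 - phi_22 phi_11 = 0.6503 - (0.41415)(0.6503) = 0.380978.
Step k = 3:
  phi_33 = [rho(3) - phi_21 rho(2) - phi_22 rho(1)] / [1 - phi_21 rho(1) - phi_22 rho(2)]
    numerator   = 0.6472 - (0.380978)(0.6619) - (0.41415)(0.6503) = 0.12570881
    denominator = 1 - (0.380978)(0.6503) - (0.41415)(0.6619) = 0.47812402
  phi_33 = 0.12570881 / 0.47812402 = 0.2629.
Therefore phi_{33} = 0.2629.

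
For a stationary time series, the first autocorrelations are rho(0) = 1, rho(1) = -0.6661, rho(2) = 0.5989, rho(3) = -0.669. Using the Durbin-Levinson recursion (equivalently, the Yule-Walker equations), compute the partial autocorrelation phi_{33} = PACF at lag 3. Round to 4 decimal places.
\phi_{33} = -0.3811

The PACF at lag k is phi_{kk}, the last component of the solution
to the Yule-Walker system G_k phi = r_k where
  (G_k)_{ij} = rho(|i - j|), (r_k)_i = rho(i), i,j = 1..k.
Equivalently, Durbin-Levinson gives phi_{kk} iteratively:
  phi_{11} = rho(1)
  phi_{kk} = [rho(k) - sum_{j=1..k-1} phi_{k-1,j} rho(k-j)]
            / [1 - sum_{j=1..k-1} phi_{k-1,j} rho(j)],
  phi_{k,j} = phi_{k-1,j} - phi_{kk} phi_{k-1,k-j},  j = 1..k-1.
Step k = 1:
  phi_11 = rho(1) = -0.6661.
Step k = 2:
  phi_22 = [rho(2) - phi_11 rho(1)] / [1 - phi_11 rho(1)] = [0.5989 - (-0.6661)(-0.6661)] / [1 - (-0.6661)(-0.6661)]
         = 0.15521079 / 0.55631079 = 0.279.
  Update: phi_21 = phi_11 - phi_22 phi_11 = -0.6661 - (0.279)(-0.6661) = -0.480258.
Step k = 3:
  phi_33 = [rho(3) - phi_21 rho(2) - phi_22 rho(1)] / [1 - phi_21 rho(1) - phi_22 rho(2)]
    numerator   = -0.669 - (-0.480258)(0.5989) - (0.279)(-0.6661) = -0.19553149
    denominator = 1 - (-0.480258)(-0.6661) - (0.279)(0.5989) = 0.51300696
  phi_33 = -0.19553149 / 0.51300696 = -0.3811.
Therefore phi_{33} = -0.3811.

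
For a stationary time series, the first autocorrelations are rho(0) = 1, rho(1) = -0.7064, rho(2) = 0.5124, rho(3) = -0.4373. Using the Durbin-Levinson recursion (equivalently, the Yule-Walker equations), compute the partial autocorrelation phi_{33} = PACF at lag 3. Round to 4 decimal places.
\phi_{33} = -0.1321

The PACF at lag k is phi_{kk}, the last component of the solution
to the Yule-Walker system G_k phi = r_k where
  (G_k)_{ij} = rho(|i - j|), (r_k)_i = rho(i), i,j = 1..k.
Equivalently, Durbin-Levinson gives phi_{kk} iteratively:
  phi_{11} = rho(1)
  phi_{kk} = [rho(k) - sum_{j=1..k-1} phi_{k-1,j} rho(k-j)]
            / [1 - sum_{j=1..k-1} phi_{k-1,j} rho(j)],
  phi_{k,j} = phi_{k-1,j} - phi_{kk} phi_{k-1,k-j},  j = 1..k-1.
Step k = 1:
  phi_11 = rho(1) = -0.7064.
Step k = 2:
  phi_22 = [rho(2) - phi_11 rho(1)] / [1 - phi_11 rho(1)] = [0.5124 - (-0.7064)(-0.7064)] / [1 - (-0.7064)(-0.7064)]
         = 0.01339904 / 0.50099904 = 0.026745.
  Update: phi_21 = phi_11 - phi_22 phi_11 = -0.7064 - (0.026745)(-0.7064) = -0.687508.
Step k = 3:
  phi_33 = [rho(3) - phi_21 rho(2) - phi_22 rho(1)] / [1 - phi_21 rho(1) - phi_22 rho(2)]
    numerator   = -0.4373 - (-0.687508)(0.5124) - (0.026745)(-0.7064) = -0.0661287
    denominator = 1 - (-0.687508)(-0.7064) - (0.026745)(0.5124) = 0.50064069
  phi_33 = -0.0661287 / 0.50064069 = -0.1321.
Therefore phi_{33} = -0.1321.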